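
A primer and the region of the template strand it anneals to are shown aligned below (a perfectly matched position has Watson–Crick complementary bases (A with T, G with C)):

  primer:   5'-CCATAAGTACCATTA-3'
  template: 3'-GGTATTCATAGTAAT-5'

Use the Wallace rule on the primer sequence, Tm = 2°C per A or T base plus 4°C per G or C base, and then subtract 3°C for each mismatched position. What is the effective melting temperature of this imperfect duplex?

37°C

Primer base counts: A=6, T=4, G=1, C=4 → A+T=10, G+C=5
Perfect-match Tm = 2(10) + 4(5) = 20 + 20 = 40°C
Mismatches (positions where the bases are not complementary): 1 (at position 10)
Effective Tm = 40 − 1×3 = 40 − 3 = 37°C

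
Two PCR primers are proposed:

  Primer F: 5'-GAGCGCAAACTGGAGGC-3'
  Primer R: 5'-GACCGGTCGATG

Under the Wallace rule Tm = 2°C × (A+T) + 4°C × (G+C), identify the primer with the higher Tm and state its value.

Primer F, 56°C

Primer F: A+T=6, G+C=11 → Tm = 2(6)+4(11) = 56°C
Primer R: A+T=4, G+C=8 → Tm = 2(4)+4(8) = 40°C
56°C vs 40°C → primer F is higher.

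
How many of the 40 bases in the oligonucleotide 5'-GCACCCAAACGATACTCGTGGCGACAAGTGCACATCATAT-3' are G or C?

20

Scanning the sequence gives C=12, T=7, A=13, G=8.
Total G or C: 8 + 12 = 20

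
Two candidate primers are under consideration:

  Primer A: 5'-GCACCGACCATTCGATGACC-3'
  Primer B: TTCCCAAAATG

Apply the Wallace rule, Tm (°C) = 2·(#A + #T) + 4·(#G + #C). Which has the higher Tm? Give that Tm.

Primer A: A+T=8, G+C=12 → Tm = 2(8)+4(12) = 64°C
Primer B: A+T=7, G+C=4 → Tm = 2(7)+4(4) = 30°C
64°C vs 30°C → primer A is higher.

Primer A, 64°C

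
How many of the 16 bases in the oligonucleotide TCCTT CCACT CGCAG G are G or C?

G=3, C=7, A=2, T=4
Total G or C: 3 + 7 = 10

10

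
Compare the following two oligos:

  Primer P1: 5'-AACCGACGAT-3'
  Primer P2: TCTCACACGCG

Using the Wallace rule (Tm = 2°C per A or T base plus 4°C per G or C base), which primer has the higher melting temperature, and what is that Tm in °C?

Primer P2, 36°C

Primer P1: A+T=5, G+C=5 → Tm = 2(5)+4(5) = 30°C
Primer P2: A+T=4, G+C=7 → Tm = 2(4)+4(7) = 36°C
30°C vs 36°C → primer P2 is higher.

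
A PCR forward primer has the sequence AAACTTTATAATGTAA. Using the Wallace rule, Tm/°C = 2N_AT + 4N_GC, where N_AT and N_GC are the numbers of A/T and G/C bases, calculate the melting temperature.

36°C

Scanning the sequence gives C=1, A=8, G=1, T=6.
AT pairs contribute 14, GC pairs contribute 2.
Tm = 2×14 + 4×2 = 36°C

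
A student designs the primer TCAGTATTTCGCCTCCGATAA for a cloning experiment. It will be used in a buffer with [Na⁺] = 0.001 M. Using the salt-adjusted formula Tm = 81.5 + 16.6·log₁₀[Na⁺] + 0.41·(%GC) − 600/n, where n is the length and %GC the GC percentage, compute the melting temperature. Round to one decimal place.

20.7°C

Length n = 21. C=6, A=5, T=7, G=3
G+C = 9, so %GC = 9/21 × 100 = 42.857%
Salt term: 16.6 × (-3) = -49.8
GC term: 0.41 × 42.857 = 17.571; length term: −600/21 = −28.571
Tm = 81.5 + (-49.8) + 17.571 − 28.571 = 20.7 → 20.7°C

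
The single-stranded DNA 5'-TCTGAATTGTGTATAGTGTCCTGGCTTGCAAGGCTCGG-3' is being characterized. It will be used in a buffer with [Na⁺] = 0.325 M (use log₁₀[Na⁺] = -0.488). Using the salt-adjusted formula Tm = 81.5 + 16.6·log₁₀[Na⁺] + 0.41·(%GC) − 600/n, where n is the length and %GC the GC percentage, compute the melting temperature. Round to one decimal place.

78.1°C

Length n = 38. Counting bases: C=7, G=12, A=6, T=13
G+C = 19, so %GC = 19/38 × 100 = 50%
Salt term: 16.6 × (-0.488) = -8.101
GC term: 0.41 × 50 = 20.5; length term: −600/38 = −15.789
Tm = 81.5 + (-8.101) + 20.5 − 15.789 = 78.11 → 78.1°C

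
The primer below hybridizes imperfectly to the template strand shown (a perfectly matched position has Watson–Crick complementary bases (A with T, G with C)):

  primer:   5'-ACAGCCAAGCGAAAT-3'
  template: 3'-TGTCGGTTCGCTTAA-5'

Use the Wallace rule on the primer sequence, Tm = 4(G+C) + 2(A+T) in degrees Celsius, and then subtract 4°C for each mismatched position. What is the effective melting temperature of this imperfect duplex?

40°C

Primer base counts: A=7, T=1, G=3, C=4 → A+T=8, G+C=7
Perfect-match Tm = 2(8) + 4(7) = 16 + 28 = 44°C
Mismatches (positions where the bases are not complementary): 1 (at position 14)
Effective Tm = 44 − 1×4 = 44 − 4 = 40°C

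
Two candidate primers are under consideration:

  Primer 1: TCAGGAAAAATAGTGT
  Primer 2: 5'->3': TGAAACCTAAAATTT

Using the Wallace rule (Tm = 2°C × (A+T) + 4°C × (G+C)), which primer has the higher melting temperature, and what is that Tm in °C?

Primer 1, 42°C

Primer 1: A+T=11, G+C=5 → Tm = 2(11)+4(5) = 42°C
Primer 2: A+T=12, G+C=3 → Tm = 2(12)+4(3) = 36°C
42°C vs 36°C → primer 1 is higher.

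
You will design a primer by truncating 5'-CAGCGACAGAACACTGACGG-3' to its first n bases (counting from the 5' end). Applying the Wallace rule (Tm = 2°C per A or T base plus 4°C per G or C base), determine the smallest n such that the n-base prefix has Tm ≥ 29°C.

n = 9

First 8 bases: CAGCGACA → Tm = 26°C (< 29°C)
First 9 bases: CAGCGACAG → Tm = 30°C (≥ 29°C)
Each additional base adds 2°C (A/T) or 4°C (G/C), so Tm is non-decreasing in n; n = 9 is the first length to reach 29°C.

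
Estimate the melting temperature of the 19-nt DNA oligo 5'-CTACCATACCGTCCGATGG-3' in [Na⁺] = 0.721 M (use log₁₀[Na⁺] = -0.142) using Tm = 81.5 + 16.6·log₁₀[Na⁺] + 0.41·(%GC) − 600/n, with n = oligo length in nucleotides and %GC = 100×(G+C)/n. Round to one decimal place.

Length n = 19. Counting bases: A=4, T=4, G=4, C=7
G+C = 11, so %GC = 11/19 × 100 = 57.895%
Salt term: 16.6 × (-0.142) = -2.357
GC term: 0.41 × 57.895 = 23.737; length term: −600/19 = −31.579
Tm = 81.5 + (-2.357) + 23.737 − 31.579 = 71.301 → 71.3°C

71.3°C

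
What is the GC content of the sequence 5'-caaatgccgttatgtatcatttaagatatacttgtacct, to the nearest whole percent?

Counting bases: C=7, T=15, G=5, A=12
G+C = 5 + 7 = 12 out of 39 bases
%GC = 12/39 × 100 = 30.77% ≈ 31%

31%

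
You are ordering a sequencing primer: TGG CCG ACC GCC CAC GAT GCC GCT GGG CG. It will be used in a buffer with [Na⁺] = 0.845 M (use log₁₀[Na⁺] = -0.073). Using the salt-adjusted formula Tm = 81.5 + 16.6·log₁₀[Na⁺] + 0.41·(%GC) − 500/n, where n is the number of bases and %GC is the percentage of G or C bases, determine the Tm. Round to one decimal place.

95.6°C

Length n = 29. Scanning the sequence gives T=3, C=12, G=11, A=3.
G+C = 23, so %GC = 23/29 × 100 = 79.31%
Salt term: 16.6 × (-0.073) = -1.212
GC term: 0.41 × 79.31 = 32.517; length term: −500/29 = −17.241
Tm = 81.5 + (-1.212) + 32.517 − 17.241 = 95.564 → 95.6°C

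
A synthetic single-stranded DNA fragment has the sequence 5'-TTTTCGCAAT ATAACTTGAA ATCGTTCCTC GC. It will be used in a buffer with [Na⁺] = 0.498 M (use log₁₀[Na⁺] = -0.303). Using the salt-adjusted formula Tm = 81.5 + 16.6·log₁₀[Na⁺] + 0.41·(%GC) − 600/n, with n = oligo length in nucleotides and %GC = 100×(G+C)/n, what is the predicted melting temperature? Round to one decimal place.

73.1°C

Length n = 32. Base counts: C=8, G=4, A=8, T=12
G+C = 12, so %GC = 12/32 × 100 = 37.5%
Salt term: 16.6 × (-0.303) = -5.03
GC term: 0.41 × 37.5 = 15.375; length term: −600/32 = −18.75
Tm = 81.5 + (-5.03) + 15.375 − 18.75 = 73.095 → 73.1°C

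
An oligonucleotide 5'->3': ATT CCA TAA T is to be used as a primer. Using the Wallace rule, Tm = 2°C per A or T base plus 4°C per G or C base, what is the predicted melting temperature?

24°C

Base counts: T=4, C=2, A=4, G=0
So N_AT = 8 and N_GC = 2.
Tm = 2(8) + 4(2) = 16 + 8 = 24°C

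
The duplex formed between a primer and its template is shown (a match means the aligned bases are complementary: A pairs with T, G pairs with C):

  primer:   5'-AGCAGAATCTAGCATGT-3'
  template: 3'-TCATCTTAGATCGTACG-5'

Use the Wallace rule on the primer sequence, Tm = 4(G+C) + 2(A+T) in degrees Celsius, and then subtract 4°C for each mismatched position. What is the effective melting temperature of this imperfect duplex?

Primer base counts: A=6, T=4, G=4, C=3 → A+T=10, G+C=7
Perfect-match Tm = 2(10) + 4(7) = 20 + 28 = 48°C
Mismatches (positions where the bases are not complementary): 2 (at positions 3, 17)
Effective Tm = 48 − 2×4 = 48 − 8 = 40°C

40°C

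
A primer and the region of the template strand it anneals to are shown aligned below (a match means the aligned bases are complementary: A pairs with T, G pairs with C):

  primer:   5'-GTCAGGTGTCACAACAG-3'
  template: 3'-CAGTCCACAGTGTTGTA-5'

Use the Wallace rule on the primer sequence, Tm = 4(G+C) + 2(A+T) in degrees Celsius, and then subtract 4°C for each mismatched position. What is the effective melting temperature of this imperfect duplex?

48°C

Primer base counts: A=5, T=3, G=5, C=4 → A+T=8, G+C=9
Perfect-match Tm = 2(8) + 4(9) = 16 + 36 = 52°C
Mismatches (positions where the bases are not complementary): 1 (at position 17)
Effective Tm = 52 − 1×4 = 52 − 4 = 48°C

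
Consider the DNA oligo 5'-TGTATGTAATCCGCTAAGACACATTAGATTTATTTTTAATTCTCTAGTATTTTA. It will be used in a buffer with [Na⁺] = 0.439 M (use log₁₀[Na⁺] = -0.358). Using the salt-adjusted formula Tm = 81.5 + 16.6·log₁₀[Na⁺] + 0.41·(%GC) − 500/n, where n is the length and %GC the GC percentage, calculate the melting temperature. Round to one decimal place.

76.2°C

Length n = 54. A=16, T=25, C=7, G=6
G+C = 13, so %GC = 13/54 × 100 = 24.074%
Salt term: 16.6 × (-0.358) = -5.943
GC term: 0.41 × 24.074 = 9.87; length term: −500/54 = −9.259
Tm = 81.5 + (-5.943) + 9.87 − 9.259 = 76.168 → 76.2°C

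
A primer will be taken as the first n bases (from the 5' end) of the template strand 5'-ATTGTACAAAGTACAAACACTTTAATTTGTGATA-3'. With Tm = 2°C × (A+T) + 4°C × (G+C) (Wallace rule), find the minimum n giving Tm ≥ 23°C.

First 9 bases: ATTGTACAA → Tm = 22°C (< 23°C)
First 10 bases: ATTGTACAAA → Tm = 24°C (≥ 23°C)
Each additional base adds 2°C (A/T) or 4°C (G/C), so Tm is non-decreasing in n; n = 10 is the first length to reach 23°C.

n = 10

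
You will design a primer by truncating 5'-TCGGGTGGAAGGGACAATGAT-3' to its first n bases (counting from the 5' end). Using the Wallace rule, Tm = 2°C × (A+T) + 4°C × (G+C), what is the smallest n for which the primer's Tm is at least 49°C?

First 14 bases: TCGGGTGGAAGGGA → Tm = 46°C (< 49°C)
First 15 bases: TCGGGTGGAAGGGAC → Tm = 50°C (≥ 49°C)
Each additional base adds 2°C (A/T) or 4°C (G/C), so Tm is non-decreasing in n; n = 15 is the first length to reach 49°C.

n = 15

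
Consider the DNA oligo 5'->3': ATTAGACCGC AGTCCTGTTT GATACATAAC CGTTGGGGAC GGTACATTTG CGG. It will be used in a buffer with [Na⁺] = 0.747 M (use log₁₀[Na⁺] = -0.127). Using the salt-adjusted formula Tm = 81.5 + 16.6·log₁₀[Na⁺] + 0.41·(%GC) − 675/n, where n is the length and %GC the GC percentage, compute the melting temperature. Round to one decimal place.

86.8°C

Length n = 53. Counting bases: C=11, A=12, G=15, T=15
G+C = 26, so %GC = 26/53 × 100 = 49.057%
Salt term: 16.6 × (-0.127) = -2.108
GC term: 0.41 × 49.057 = 20.113; length term: −675/53 = −12.736
Tm = 81.5 + (-2.108) + 20.113 − 12.736 = 86.769 → 86.8°C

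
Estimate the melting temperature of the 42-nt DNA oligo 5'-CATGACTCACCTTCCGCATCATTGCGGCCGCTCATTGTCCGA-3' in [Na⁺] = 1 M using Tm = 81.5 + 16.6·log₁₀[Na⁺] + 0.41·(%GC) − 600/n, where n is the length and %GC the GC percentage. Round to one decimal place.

90.6°C

Length n = 42. Base counts: T=11, C=16, G=8, A=7
G+C = 24, so %GC = 24/42 × 100 = 57.143%
Salt term: 16.6 × (0) = 0
GC term: 0.41 × 57.143 = 23.429; length term: −600/42 = −14.286
Tm = 81.5 + (0) + 23.429 − 14.286 = 90.643 → 90.6°C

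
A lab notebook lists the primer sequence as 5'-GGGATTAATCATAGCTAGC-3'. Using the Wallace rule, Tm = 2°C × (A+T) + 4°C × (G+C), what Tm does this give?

54°C

Base counts: G=5, C=3, T=5, A=6
AT pairs contribute 11, GC pairs contribute 8.
Tm = 4·8 + 2·11 = 32 + 22 = 54°C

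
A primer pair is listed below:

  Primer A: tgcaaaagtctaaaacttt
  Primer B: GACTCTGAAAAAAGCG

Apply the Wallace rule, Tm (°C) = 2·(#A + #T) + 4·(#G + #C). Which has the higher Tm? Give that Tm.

Primer A, 48°C

Primer A: A+T=14, G+C=5 → Tm = 2(14)+4(5) = 48°C
Primer B: A+T=9, G+C=7 → Tm = 2(9)+4(7) = 46°C
48°C vs 46°C → primer A is higher.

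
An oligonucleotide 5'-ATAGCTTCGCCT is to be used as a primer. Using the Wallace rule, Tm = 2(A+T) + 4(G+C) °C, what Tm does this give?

36°C

Base counts: T=4, C=4, A=2, G=2
A+T = 6, G+C = 6
Tm = 2(6) + 4(6) = 12 + 24 = 36°C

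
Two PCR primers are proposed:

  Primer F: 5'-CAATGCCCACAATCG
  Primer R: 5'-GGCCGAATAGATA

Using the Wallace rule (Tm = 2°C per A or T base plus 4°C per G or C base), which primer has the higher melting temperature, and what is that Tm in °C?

Primer F: A+T=7, G+C=8 → Tm = 2(7)+4(8) = 46°C
Primer R: A+T=7, G+C=6 → Tm = 2(7)+4(6) = 38°C
46°C vs 38°C → primer F is higher.

Primer F, 46°C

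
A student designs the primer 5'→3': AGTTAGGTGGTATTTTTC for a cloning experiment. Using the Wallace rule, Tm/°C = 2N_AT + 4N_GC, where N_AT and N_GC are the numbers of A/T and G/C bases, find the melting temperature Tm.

48°C

Counting bases: G=5, C=1, A=3, T=9
A+T = 12, G+C = 6
Tm = 4·6 + 2·12 = 24 + 24 = 48°C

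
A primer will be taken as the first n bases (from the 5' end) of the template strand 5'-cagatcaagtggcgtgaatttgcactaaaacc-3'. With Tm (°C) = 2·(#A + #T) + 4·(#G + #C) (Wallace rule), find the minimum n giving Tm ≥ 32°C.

n = 11

First 10 bases: CAGATCAAGT → Tm = 28°C (< 32°C)
First 11 bases: CAGATCAAGTG → Tm = 32°C (≥ 32°C)
Each additional base adds 2°C (A/T) or 4°C (G/C), so Tm is non-decreasing in n; n = 11 is the first length to reach 32°C.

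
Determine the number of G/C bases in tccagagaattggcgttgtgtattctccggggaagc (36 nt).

Counting bases: T=10, G=12, A=7, C=7
G+C = 12 + 7 = 19

19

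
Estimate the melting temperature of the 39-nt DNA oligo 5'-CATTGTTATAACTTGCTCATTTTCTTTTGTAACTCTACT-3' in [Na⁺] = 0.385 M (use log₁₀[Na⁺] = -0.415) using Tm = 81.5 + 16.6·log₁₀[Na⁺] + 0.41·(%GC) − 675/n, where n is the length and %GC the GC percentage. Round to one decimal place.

Length n = 39. Base counts: A=8, T=20, G=3, C=8
G+C = 11, so %GC = 11/39 × 100 = 28.205%
Salt term: 16.6 × (-0.415) = -6.889
GC term: 0.41 × 28.205 = 11.564; length term: −675/39 = −17.308
Tm = 81.5 + (-6.889) + 11.564 − 17.308 = 68.867 → 68.9°C

68.9°C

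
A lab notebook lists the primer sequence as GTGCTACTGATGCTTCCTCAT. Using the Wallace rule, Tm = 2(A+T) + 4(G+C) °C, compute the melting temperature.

Counting bases: A=3, G=4, C=6, T=8
So N_AT = 11 and N_GC = 10.
Tm = 2×11 + 4×10 = 62°C

62°C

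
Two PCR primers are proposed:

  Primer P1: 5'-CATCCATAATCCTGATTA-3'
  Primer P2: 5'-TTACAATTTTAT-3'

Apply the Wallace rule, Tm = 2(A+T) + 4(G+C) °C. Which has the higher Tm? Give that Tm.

Primer P1, 48°C

Primer P1: A+T=12, G+C=6 → Tm = 2(12)+4(6) = 48°C
Primer P2: A+T=11, G+C=1 → Tm = 2(11)+4(1) = 26°C
48°C vs 26°C → primer P1 is higher.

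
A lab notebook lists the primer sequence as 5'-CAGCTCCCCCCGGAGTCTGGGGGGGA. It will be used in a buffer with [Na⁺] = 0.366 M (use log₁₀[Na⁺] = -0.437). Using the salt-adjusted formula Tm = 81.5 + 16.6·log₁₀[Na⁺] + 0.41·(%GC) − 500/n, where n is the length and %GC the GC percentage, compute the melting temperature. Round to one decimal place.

86.6°C

Length n = 26. C=9, A=3, G=11, T=3
G+C = 20, so %GC = 20/26 × 100 = 76.923%
Salt term: 16.6 × (-0.437) = -7.254
GC term: 0.41 × 76.923 = 31.538; length term: −500/26 = −19.231
Tm = 81.5 + (-7.254) + 31.538 − 19.231 = 86.553 → 86.6°C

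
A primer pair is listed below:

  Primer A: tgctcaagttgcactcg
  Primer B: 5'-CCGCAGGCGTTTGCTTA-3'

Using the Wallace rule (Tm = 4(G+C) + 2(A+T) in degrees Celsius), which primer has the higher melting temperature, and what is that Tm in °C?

Primer B, 54°C

Primer A: A+T=8, G+C=9 → Tm = 2(8)+4(9) = 52°C
Primer B: A+T=7, G+C=10 → Tm = 2(7)+4(10) = 54°C
52°C vs 54°C → primer B is higher.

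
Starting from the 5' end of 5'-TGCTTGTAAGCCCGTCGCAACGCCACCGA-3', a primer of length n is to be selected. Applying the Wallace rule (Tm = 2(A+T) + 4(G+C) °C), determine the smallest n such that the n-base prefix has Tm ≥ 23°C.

n = 9

First 8 bases: TGCTTGTA → Tm = 22°C (< 23°C)
First 9 bases: TGCTTGTAA → Tm = 24°C (≥ 23°C)
Each additional base adds 2°C (A/T) or 4°C (G/C), so Tm is non-decreasing in n; n = 9 is the first length to reach 23°C.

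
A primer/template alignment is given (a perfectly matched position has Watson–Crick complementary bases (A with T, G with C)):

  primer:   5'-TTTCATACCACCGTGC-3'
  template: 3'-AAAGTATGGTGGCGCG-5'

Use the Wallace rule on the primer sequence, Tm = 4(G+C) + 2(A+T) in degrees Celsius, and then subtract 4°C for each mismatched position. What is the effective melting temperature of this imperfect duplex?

Primer base counts: A=3, T=5, G=2, C=6 → A+T=8, G+C=8
Perfect-match Tm = 2(8) + 4(8) = 16 + 32 = 48°C
Mismatches (positions where the bases are not complementary): 1 (at position 14)
Effective Tm = 48 − 1×4 = 48 − 4 = 44°C

44°C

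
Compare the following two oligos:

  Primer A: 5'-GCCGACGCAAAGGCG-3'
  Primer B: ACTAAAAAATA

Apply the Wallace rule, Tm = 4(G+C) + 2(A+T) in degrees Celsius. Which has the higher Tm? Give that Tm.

Primer A, 52°C

Primer A: A+T=4, G+C=11 → Tm = 2(4)+4(11) = 52°C
Primer B: A+T=10, G+C=1 → Tm = 2(10)+4(1) = 24°C
52°C vs 24°C → primer A is higher.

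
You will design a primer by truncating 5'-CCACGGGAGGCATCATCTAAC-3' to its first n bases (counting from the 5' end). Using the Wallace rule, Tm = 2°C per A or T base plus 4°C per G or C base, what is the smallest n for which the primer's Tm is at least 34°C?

First 9 bases: CCACGGGAG → Tm = 32°C (< 34°C)
First 10 bases: CCACGGGAGG → Tm = 36°C (≥ 34°C)
Since every base adds ≥2°C, Tm only increases with n, so the threshold is first crossed at n = 10.

n = 10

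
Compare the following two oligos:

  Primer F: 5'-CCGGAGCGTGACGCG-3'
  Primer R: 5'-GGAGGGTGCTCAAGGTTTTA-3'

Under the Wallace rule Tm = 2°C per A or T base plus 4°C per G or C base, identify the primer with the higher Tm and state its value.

Primer F: A+T=3, G+C=12 → Tm = 2(3)+4(12) = 54°C
Primer R: A+T=10, G+C=10 → Tm = 2(10)+4(10) = 60°C
54°C vs 60°C → primer R is higher.

Primer R, 60°C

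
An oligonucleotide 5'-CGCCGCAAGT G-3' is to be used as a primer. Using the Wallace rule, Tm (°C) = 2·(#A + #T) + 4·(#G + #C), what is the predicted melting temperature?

Counting bases: C=4, A=2, T=1, G=4
AT pairs contribute 3, GC pairs contribute 8.
Tm = 4·8 + 2·3 = 32 + 6 = 38°C

38°C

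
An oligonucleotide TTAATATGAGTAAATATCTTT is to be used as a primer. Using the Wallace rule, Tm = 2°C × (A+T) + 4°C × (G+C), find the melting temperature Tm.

48°C

Base counts: C=1, A=8, T=10, G=2
A+T = 18, G+C = 3
Tm = 4·3 + 2·18 = 12 + 36 = 48°C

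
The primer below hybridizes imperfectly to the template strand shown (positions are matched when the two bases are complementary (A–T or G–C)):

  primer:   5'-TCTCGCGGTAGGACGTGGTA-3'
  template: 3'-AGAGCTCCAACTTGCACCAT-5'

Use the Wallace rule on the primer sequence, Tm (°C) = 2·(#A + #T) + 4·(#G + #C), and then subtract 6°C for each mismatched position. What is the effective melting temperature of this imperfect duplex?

46°C

Primer base counts: A=3, T=5, G=8, C=4 → A+T=8, G+C=12
Perfect-match Tm = 2(8) + 4(12) = 16 + 48 = 64°C
Mismatches (positions where the bases are not complementary): 3 (at positions 6, 10, 12)
Effective Tm = 64 − 3×6 = 64 − 18 = 46°C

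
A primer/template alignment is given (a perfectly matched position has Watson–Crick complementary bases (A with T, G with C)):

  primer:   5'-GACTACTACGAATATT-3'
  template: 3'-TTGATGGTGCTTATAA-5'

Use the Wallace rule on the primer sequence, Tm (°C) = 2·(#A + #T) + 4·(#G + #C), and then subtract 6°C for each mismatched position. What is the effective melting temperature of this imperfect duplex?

30°C

Primer base counts: A=6, T=5, G=2, C=3 → A+T=11, G+C=5
Perfect-match Tm = 2(11) + 4(5) = 22 + 20 = 42°C
Mismatches (positions where the bases are not complementary): 2 (at positions 1, 7)
Effective Tm = 42 − 2×6 = 42 − 12 = 30°C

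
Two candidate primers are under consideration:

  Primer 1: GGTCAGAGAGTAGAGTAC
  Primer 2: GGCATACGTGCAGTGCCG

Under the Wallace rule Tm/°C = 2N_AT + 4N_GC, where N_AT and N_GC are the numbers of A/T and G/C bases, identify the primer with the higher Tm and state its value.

Primer 2, 60°C

Primer 1: A+T=9, G+C=9 → Tm = 2(9)+4(9) = 54°C
Primer 2: A+T=6, G+C=12 → Tm = 2(6)+4(12) = 60°C
54°C vs 60°C → primer 2 is higher.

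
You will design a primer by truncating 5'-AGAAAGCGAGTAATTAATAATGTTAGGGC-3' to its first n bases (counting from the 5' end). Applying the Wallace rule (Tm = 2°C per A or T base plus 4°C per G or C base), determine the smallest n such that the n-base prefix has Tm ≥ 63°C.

n = 26

First 25 bases: AGAAAGCGAGTAATTAATAATGTTA → Tm = 62°C (< 63°C)
First 26 bases: AGAAAGCGAGTAATTAATAATGTTAG → Tm = 66°C (≥ 63°C)
Each additional base adds 2°C (A/T) or 4°C (G/C), so Tm is non-decreasing in n; n = 26 is the first length to reach 63°C.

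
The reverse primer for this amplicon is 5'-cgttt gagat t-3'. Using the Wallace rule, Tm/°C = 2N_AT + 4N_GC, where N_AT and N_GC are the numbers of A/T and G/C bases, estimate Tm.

30°C

Scanning the sequence gives C=1, A=2, G=3, T=5.
So N_AT = 7 and N_GC = 4.
Tm = 4·4 + 2·7 = 16 + 14 = 30°C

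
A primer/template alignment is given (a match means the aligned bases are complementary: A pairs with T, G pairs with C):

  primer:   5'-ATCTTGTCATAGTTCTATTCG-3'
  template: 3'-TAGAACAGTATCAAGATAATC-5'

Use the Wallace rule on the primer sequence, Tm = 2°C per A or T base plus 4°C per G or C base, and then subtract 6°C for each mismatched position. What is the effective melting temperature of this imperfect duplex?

50°C

Primer base counts: A=4, T=10, G=3, C=4 → A+T=14, G+C=7
Perfect-match Tm = 2(14) + 4(7) = 28 + 28 = 56°C
Mismatches (positions where the bases are not complementary): 1 (at position 20)
Effective Tm = 56 − 1×6 = 56 − 6 = 50°C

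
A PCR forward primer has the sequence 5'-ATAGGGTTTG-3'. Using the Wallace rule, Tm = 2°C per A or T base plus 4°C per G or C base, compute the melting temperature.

Base counts: G=4, C=0, A=2, T=4
AT pairs contribute 6, GC pairs contribute 4.
Tm = 2(6) + 4(4) = 12 + 16 = 28°C

28°C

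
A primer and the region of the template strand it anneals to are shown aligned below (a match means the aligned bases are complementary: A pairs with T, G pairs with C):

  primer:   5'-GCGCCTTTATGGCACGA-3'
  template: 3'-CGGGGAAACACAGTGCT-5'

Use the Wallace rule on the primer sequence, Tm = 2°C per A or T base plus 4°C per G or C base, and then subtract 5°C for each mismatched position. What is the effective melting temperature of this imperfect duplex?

Primer base counts: A=3, T=4, G=5, C=5 → A+T=7, G+C=10
Perfect-match Tm = 2(7) + 4(10) = 14 + 40 = 54°C
Mismatches (positions where the bases are not complementary): 3 (at positions 3, 9, 12)
Effective Tm = 54 − 3×5 = 54 − 15 = 39°C

39°C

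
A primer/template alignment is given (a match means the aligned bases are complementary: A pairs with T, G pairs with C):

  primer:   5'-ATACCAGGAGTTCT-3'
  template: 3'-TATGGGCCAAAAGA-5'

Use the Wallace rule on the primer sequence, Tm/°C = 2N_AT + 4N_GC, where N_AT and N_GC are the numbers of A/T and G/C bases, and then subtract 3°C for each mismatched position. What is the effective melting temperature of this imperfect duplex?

31°C

Primer base counts: A=4, T=4, G=3, C=3 → A+T=8, G+C=6
Perfect-match Tm = 2(8) + 4(6) = 16 + 24 = 40°C
Mismatches (positions where the bases are not complementary): 3 (at positions 6, 9, 10)
Effective Tm = 40 − 3×3 = 40 − 9 = 31°C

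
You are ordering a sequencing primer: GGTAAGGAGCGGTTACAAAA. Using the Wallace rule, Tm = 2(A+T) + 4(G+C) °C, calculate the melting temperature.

58°C

Base counts: T=3, G=7, A=8, C=2
AT pairs contribute 11, GC pairs contribute 9.
Tm = 4·9 + 2·11 = 36 + 22 = 58°C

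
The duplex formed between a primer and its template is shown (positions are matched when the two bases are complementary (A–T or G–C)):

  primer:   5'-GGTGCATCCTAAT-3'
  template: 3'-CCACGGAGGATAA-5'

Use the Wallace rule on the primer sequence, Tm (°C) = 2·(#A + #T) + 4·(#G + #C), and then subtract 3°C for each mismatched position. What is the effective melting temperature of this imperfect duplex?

Primer base counts: A=3, T=4, G=3, C=3 → A+T=7, G+C=6
Perfect-match Tm = 2(7) + 4(6) = 14 + 24 = 38°C
Mismatches (positions where the bases are not complementary): 2 (at positions 6, 12)
Effective Tm = 38 − 2×3 = 38 − 6 = 32°C

32°C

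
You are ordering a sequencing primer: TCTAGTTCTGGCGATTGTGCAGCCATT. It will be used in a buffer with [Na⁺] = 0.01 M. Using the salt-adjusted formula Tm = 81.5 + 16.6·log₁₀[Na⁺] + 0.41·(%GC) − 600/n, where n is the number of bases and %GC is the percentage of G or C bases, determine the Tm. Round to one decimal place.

Length n = 27. Scanning the sequence gives C=6, A=4, T=10, G=7.
G+C = 13, so %GC = 13/27 × 100 = 48.148%
Salt term: 16.6 × (-2) = -33.2
GC term: 0.41 × 48.148 = 19.741; length term: −600/27 = −22.222
Tm = 81.5 + (-33.2) + 19.741 − 22.222 = 45.819 → 45.8°C

45.8°C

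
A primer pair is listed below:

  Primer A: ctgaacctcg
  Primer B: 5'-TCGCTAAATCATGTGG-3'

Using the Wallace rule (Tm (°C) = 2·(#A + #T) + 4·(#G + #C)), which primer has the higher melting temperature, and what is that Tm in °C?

Primer A: A+T=4, G+C=6 → Tm = 2(4)+4(6) = 32°C
Primer B: A+T=9, G+C=7 → Tm = 2(9)+4(7) = 46°C
32°C vs 46°C → primer B is higher.

Primer B, 46°C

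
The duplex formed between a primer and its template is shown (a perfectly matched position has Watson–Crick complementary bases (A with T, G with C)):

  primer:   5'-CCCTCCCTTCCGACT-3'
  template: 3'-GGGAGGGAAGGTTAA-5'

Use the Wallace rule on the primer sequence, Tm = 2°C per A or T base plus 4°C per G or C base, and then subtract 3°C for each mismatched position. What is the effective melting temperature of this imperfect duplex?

Primer base counts: A=1, T=4, G=1, C=9 → A+T=5, G+C=10
Perfect-match Tm = 2(5) + 4(10) = 10 + 40 = 50°C
Mismatches (positions where the bases are not complementary): 2 (at positions 12, 14)
Effective Tm = 50 − 2×3 = 50 − 6 = 44°C

44°C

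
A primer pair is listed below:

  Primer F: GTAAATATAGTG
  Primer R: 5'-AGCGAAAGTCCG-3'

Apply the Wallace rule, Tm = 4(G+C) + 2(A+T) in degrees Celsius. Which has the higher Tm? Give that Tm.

Primer F: A+T=9, G+C=3 → Tm = 2(9)+4(3) = 30°C
Primer R: A+T=5, G+C=7 → Tm = 2(5)+4(7) = 38°C
30°C vs 38°C → primer R is higher.

Primer R, 38°C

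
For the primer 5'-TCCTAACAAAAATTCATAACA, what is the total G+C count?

Counting bases: G=0, T=5, A=11, C=5
Total G or C: 0 + 5 = 5

5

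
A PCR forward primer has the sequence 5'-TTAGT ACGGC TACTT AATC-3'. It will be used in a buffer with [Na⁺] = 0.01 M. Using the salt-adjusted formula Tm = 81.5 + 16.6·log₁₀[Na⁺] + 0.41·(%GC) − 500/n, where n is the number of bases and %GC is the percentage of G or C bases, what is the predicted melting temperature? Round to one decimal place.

Length n = 19. Base counts: A=5, T=7, C=4, G=3
G+C = 7, so %GC = 7/19 × 100 = 36.842%
Salt term: 16.6 × (-2) = -33.2
GC term: 0.41 × 36.842 = 15.105; length term: −500/19 = −26.316
Tm = 81.5 + (-33.2) + 15.105 − 26.316 = 37.089 → 37.1°C

37.1°C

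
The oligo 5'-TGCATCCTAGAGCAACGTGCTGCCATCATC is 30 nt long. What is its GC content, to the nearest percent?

53%

Scanning the sequence gives G=6, T=7, C=10, A=7.
G+C = 6 + 10 = 16 out of 30 bases
%GC = 16/30 × 100 = 53.33% ≈ 53%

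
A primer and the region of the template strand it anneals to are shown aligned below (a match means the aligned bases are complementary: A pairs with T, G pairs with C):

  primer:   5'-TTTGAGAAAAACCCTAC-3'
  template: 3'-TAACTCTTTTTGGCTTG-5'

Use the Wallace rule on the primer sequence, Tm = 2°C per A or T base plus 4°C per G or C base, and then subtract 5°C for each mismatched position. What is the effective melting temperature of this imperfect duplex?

Primer base counts: A=7, T=4, G=2, C=4 → A+T=11, G+C=6
Perfect-match Tm = 2(11) + 4(6) = 22 + 24 = 46°C
Mismatches (positions where the bases are not complementary): 3 (at positions 1, 14, 15)
Effective Tm = 46 − 3×5 = 46 − 15 = 31°C

31°C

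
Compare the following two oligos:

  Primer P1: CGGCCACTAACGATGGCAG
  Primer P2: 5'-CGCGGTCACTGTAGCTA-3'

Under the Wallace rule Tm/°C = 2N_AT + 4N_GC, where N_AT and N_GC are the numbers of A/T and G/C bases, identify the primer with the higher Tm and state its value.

Primer P1: A+T=7, G+C=12 → Tm = 2(7)+4(12) = 62°C
Primer P2: A+T=7, G+C=10 → Tm = 2(7)+4(10) = 54°C
62°C vs 54°C → primer P1 is higher.

Primer P1, 62°C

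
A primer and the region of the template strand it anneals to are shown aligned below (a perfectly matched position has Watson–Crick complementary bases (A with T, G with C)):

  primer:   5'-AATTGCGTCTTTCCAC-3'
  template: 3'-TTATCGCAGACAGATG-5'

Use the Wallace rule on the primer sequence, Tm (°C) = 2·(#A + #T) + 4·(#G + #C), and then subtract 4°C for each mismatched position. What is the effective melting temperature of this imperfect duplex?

Primer base counts: A=3, T=6, G=2, C=5 → A+T=9, G+C=7
Perfect-match Tm = 2(9) + 4(7) = 18 + 28 = 46°C
Mismatches (positions where the bases are not complementary): 3 (at positions 4, 11, 14)
Effective Tm = 46 − 3×4 = 46 − 12 = 34°C

34°C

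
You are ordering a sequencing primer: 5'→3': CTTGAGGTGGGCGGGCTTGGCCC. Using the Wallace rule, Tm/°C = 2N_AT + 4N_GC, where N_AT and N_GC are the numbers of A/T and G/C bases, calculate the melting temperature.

Scanning the sequence gives G=11, C=6, T=5, A=1.
A+T = 6, G+C = 17
Tm = 2×6 + 4×17 = 80°C

80°C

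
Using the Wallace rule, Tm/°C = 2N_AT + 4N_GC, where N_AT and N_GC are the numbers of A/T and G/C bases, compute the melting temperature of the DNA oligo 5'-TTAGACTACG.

Counting bases: C=2, G=2, A=3, T=3
A+T = 6, G+C = 4
Tm = 2(6) + 4(4) = 12 + 16 = 28°C

28°C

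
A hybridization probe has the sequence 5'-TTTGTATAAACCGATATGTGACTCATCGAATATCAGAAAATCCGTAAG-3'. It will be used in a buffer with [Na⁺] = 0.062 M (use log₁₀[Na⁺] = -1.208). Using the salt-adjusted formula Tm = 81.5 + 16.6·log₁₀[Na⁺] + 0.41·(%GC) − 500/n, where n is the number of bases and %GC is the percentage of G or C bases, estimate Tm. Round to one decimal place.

Length n = 48. A=18, C=8, G=8, T=14
G+C = 16, so %GC = 16/48 × 100 = 33.333%
Salt term: 16.6 × (-1.208) = -20.053
GC term: 0.41 × 33.333 = 13.667; length term: −500/48 = −10.417
Tm = 81.5 + (-20.053) + 13.667 − 10.417 = 64.697 → 64.7°C

64.7°C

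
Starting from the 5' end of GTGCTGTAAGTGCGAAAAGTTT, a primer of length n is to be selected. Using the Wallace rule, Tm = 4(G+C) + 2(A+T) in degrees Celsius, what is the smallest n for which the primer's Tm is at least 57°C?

First 19 bases: GTGCTGTAAGTGCGAAAAG → Tm = 56°C (< 57°C)
First 20 bases: GTGCTGTAAGTGCGAAAAGT → Tm = 58°C (≥ 57°C)
Each additional base adds 2°C (A/T) or 4°C (G/C), so Tm is non-decreasing in n; n = 20 is the first length to reach 57°C.

n = 20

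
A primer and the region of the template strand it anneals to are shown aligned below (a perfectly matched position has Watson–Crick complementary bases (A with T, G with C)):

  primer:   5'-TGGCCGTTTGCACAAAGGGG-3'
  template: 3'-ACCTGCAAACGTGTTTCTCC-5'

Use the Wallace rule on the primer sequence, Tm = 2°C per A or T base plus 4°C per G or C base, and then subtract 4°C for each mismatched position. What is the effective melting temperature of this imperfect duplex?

Primer base counts: A=4, T=4, G=8, C=4 → A+T=8, G+C=12
Perfect-match Tm = 2(8) + 4(12) = 16 + 48 = 64°C
Mismatches (positions where the bases are not complementary): 2 (at positions 4, 18)
Effective Tm = 64 − 2×4 = 64 − 8 = 56°C

56°C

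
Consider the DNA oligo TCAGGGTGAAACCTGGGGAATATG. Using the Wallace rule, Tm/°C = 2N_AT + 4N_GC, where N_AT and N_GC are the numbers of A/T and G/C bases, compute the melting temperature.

Counting bases: G=9, C=3, T=5, A=7
AT pairs contribute 12, GC pairs contribute 12.
Tm = 2×12 + 4×12 = 72°C

72°C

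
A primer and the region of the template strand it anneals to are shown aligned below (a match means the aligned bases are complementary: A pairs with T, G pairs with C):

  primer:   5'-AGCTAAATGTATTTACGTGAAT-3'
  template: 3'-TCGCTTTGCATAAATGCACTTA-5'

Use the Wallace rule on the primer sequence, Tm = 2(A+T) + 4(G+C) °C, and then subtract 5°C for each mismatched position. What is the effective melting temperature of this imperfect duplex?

46°C

Primer base counts: A=8, T=8, G=4, C=2 → A+T=16, G+C=6
Perfect-match Tm = 2(16) + 4(6) = 32 + 24 = 56°C
Mismatches (positions where the bases are not complementary): 2 (at positions 4, 8)
Effective Tm = 56 − 2×5 = 56 − 10 = 46°C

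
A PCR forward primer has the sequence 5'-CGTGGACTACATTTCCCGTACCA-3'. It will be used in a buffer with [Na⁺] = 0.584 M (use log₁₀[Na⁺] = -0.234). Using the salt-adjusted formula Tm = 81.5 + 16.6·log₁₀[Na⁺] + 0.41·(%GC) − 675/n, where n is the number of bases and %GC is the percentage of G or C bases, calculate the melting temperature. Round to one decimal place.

69.7°C

Length n = 23. Scanning the sequence gives A=5, G=4, C=8, T=6.
G+C = 12, so %GC = 12/23 × 100 = 52.174%
Salt term: 16.6 × (-0.234) = -3.884
GC term: 0.41 × 52.174 = 21.391; length term: −675/23 = −29.348
Tm = 81.5 + (-3.884) + 21.391 − 29.348 = 69.659 → 69.7°C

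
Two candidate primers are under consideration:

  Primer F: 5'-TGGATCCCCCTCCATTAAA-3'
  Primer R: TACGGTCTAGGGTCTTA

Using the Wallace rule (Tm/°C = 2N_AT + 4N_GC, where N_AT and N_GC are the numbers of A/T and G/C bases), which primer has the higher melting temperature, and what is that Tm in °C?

Primer F, 56°C

Primer F: A+T=10, G+C=9 → Tm = 2(10)+4(9) = 56°C
Primer R: A+T=9, G+C=8 → Tm = 2(9)+4(8) = 50°C
56°C vs 50°C → primer F is higher.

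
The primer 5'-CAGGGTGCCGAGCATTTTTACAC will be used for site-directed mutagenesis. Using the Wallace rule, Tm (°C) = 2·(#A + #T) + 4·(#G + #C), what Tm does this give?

70°C

C=6, G=6, A=5, T=6
A+T = 11, G+C = 12
Tm = 2(11) + 4(12) = 22 + 48 = 70°C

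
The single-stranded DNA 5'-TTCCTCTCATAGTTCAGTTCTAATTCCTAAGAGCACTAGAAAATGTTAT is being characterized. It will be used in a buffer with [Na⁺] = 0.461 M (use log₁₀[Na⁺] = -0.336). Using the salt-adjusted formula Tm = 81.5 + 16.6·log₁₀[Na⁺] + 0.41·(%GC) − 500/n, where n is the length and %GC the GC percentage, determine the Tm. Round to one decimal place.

79.1°C

Length n = 49. Scanning the sequence gives T=18, G=6, C=10, A=15.
G+C = 16, so %GC = 16/49 × 100 = 32.653%
Salt term: 16.6 × (-0.336) = -5.578
GC term: 0.41 × 32.653 = 13.388; length term: −500/49 = −10.204
Tm = 81.5 + (-5.578) + 13.388 − 10.204 = 79.106 → 79.1°C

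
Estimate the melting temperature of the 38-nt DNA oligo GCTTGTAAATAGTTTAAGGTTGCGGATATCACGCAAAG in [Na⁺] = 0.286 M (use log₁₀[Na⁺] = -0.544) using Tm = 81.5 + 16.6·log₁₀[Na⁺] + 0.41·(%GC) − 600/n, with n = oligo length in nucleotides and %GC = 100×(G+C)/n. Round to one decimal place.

Length n = 38. C=5, G=10, A=12, T=11
G+C = 15, so %GC = 15/38 × 100 = 39.474%
Salt term: 16.6 × (-0.544) = -9.03
GC term: 0.41 × 39.474 = 16.184; length term: −600/38 = −15.789
Tm = 81.5 + (-9.03) + 16.184 − 15.789 = 72.865 → 72.9°C

72.9°C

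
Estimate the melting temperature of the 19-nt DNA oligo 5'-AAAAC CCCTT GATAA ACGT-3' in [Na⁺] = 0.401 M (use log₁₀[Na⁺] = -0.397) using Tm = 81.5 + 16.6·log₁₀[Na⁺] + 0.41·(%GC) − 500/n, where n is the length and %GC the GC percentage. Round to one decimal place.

Length n = 19. Scanning the sequence gives C=5, T=4, G=2, A=8.
G+C = 7, so %GC = 7/19 × 100 = 36.842%
Salt term: 16.6 × (-0.397) = -6.59
GC term: 0.41 × 36.842 = 15.105; length term: −500/19 = −26.316
Tm = 81.5 + (-6.59) + 15.105 − 26.316 = 63.699 → 63.7°C

63.7°C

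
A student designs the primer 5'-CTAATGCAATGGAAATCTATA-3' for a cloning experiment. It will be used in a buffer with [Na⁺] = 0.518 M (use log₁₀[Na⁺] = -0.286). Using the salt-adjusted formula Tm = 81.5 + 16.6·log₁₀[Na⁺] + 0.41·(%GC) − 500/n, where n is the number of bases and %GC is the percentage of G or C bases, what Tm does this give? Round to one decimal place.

64.7°C

Length n = 21. Base counts: T=6, G=3, C=3, A=9
G+C = 6, so %GC = 6/21 × 100 = 28.571%
Salt term: 16.6 × (-0.286) = -4.748
GC term: 0.41 × 28.571 = 11.714; length term: −500/21 = −23.81
Tm = 81.5 + (-4.748) + 11.714 − 23.81 = 64.656 → 64.7°C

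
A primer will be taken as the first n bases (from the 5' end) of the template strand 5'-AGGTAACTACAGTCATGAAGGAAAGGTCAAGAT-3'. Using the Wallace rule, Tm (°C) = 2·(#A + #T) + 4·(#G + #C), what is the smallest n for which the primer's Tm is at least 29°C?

First 10 bases: AGGTAACTAC → Tm = 28°C (< 29°C)
First 11 bases: AGGTAACTACA → Tm = 30°C (≥ 29°C)
Each additional base adds 2°C (A/T) or 4°C (G/C), so Tm is non-decreasing in n; n = 11 is the first length to reach 29°C.

n = 11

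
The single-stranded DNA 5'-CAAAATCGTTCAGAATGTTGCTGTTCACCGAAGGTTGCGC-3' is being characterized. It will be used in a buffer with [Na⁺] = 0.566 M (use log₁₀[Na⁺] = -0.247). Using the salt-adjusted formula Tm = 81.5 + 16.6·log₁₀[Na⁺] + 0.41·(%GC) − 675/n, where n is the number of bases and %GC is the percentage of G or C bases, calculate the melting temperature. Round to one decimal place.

80.0°C

Length n = 40. Scanning the sequence gives T=11, G=10, C=9, A=10.
G+C = 19, so %GC = 19/40 × 100 = 47.5%
Salt term: 16.6 × (-0.247) = -4.1
GC term: 0.41 × 47.5 = 19.475; length term: −675/40 = −16.875
Tm = 81.5 + (-4.1) + 19.475 − 16.875 = 80 → 80.0°C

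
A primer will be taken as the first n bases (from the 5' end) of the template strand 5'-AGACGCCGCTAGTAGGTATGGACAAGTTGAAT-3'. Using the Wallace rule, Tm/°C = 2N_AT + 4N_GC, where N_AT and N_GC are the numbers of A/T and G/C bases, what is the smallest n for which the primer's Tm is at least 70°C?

n = 23

First 22 bases: AGACGCCGCTAGTAGGTATGGA → Tm = 68°C (< 70°C)
First 23 bases: AGACGCCGCTAGTAGGTATGGAC → Tm = 72°C (≥ 70°C)
Each additional base adds 2°C (A/T) or 4°C (G/C), so Tm is non-decreasing in n; n = 23 is the first length to reach 70°C.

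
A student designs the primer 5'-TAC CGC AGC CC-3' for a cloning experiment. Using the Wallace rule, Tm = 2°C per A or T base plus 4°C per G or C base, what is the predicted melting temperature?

38°C

Scanning the sequence gives T=1, G=2, A=2, C=6.
So N_AT = 3 and N_GC = 8.
Tm = 2(3) + 4(8) = 6 + 32 = 38°C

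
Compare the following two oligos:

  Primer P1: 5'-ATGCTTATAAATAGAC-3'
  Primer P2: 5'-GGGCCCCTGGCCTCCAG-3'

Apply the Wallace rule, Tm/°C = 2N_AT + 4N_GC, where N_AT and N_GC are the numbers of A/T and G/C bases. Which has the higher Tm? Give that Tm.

Primer P1: A+T=12, G+C=4 → Tm = 2(12)+4(4) = 40°C
Primer P2: A+T=3, G+C=14 → Tm = 2(3)+4(14) = 62°C
40°C vs 62°C → primer P2 is higher.

Primer P2, 62°C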